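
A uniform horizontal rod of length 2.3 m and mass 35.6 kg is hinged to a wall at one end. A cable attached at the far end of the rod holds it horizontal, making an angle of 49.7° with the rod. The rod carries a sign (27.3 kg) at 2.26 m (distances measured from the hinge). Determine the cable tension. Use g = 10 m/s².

T ≈ 585 N

Taking torques about the hinge:
Beam weight: 35.6 × 10 = 356 N down at 1.15 m → arm 1.15 m, τ = 356 × 1.15 = 409.4 N·m clockwise.
Sign: 27.3 × 10 = 273 N down at 2.26 m → arm 2.26 m, τ = 273 × 2.26 = 617 N·m clockwise.
Total clockwise load moment = 1026 N·m.
The cable tension T acts at 2.3 m; only its component perpendicular to the rod, T sinθ, produces torque. sin 49.7° = 0.7627.
For rotational equilibrium, T × 2.3 × 0.7627 = 1026, so T = 1026 / 1.754 = 585 N.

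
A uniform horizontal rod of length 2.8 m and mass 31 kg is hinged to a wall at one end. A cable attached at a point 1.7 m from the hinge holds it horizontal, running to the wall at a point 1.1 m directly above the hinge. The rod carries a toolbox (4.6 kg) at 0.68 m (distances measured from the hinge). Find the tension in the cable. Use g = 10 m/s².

T ≈ 504 N

About the hinge:
Beam weight: 31 × 10 = 310 N down at 1.4 m → arm 1.4 m, τ = 310 × 1.4 = 434 N·m clockwise.
Toolbox: 4.6 × 10 = 46 N down at 0.68 m → arm 0.68 m, τ = 46 × 0.68 = 31.28 N·m clockwise.
Total clockwise load moment = 465.3 N·m.
The cable tension T acts at 1.7 m; only its component perpendicular to the rod, T sinθ, produces torque. sinθ = h/√(h²+d²) = 1.1/√(1.1²+1.7²) = 0.5433.
For rotational equilibrium, T × 1.7 × 0.5433 = 465.3, so T = 465.3 / 0.9236 = 504 N.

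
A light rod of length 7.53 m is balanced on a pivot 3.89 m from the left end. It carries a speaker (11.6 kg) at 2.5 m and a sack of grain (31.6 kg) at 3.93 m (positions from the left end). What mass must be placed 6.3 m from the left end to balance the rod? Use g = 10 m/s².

m ≈ 6.17 kg

Choose the pivot (at 3.89 m from the left end) as the axis so the support reaction has zero arm there.
Speaker: 11.6 × 10 = 116 N down at 2.5 m → arm 1.39 m, τ = 116 × 1.39 = 161.2 N·m counterclockwise.
Sack of grain: 31.6 × 10 = 316 N down at 3.93 m → arm 0.04 m, τ = 316 × 0.04 = 12.64 N·m clockwise.
Net moment of known loads = 148.6 N·m counterclockwise.
An unknown mass m at 6.3 m has arm 2.41 m; its moment is m·g·2.41 clockwise.
Setting net torque to zero: m × 10 × 2.41 = 148.6 → m = 148.6 / (10 × 2.41) = 6.17 kg.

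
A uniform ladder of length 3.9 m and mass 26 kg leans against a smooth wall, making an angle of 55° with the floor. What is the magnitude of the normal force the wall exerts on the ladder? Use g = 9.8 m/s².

Taking torques about the foot of the ladder:
Ladder weight 26×9.8 = 254.8 N acts at 1.95 m along the ladder; its horizontal arm is 1.95·cos55° = 1.118 m → τ = 284.9 N·m clockwise.
Wall normal N acts horizontally at the top; its moment arm is the height L sinθ = 3.9·sin55° = 3.195 m, counterclockwise.
Στ = 0 ⇒ N × 3.195 = 284.9 ⇒ N = 89.2 N.

N_wall ≈ 89.2 N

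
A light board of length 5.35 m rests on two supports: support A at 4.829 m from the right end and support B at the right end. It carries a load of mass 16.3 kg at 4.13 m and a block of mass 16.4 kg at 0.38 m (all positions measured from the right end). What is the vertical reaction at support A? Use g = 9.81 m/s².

R_A ≈ 149 N

Take moments about support B.
Load: 16.3 × 9.81 = 159.9 N down at 4.13 m → arm 4.13 m, τ = 159.9 × 4.13 = 660.4 N·m counterclockwise.
Block: 16.4 × 9.81 = 160.9 N down at 0.38 m → arm 0.38 m, τ = 160.9 × 0.38 = 61.14 N·m counterclockwise.
Net load moment about support B = 721.5 N·m counterclockwise.
Reaction R at support A is upward at 4.829 m, arm 4.829 m → moment R × 4.829 clockwise.
Setting net torque to zero: R × 4.829 = 721.5 → R = 149 N.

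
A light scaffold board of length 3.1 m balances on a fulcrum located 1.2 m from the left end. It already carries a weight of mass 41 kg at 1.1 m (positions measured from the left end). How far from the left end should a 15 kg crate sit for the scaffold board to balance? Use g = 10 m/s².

x ≈ 1.47 m from the left end

Take moments about the fulcrum (at 1.2 m from the left end).
Weight: 41 × 10 = 410 N down at 1.1 m → arm 0.1 m, τ = 410 × 0.1 = 41 N·m counterclockwise.
Net moment of existing loads = 41 N·m counterclockwise.
The crate weighs 15 × 10 = 150 N and must supply an equal clockwise moment, so its lever arm about the fulcrum is 41 / 150 = 0.273 m.
That puts it at 1.2 + 0.273 = 1.47 m from the left end.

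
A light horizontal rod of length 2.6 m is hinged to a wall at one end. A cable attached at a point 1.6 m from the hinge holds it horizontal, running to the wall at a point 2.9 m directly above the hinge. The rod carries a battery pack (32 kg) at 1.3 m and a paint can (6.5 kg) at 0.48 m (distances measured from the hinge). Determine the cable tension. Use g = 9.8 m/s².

Taking torques about the hinge:
Battery pack: 32 × 9.8 = 313.6 N down at 1.3 m → arm 1.3 m, τ = 313.6 × 1.3 = 407.7 N·m clockwise.
Paint can: 6.5 × 9.8 = 63.7 N down at 0.48 m → arm 0.48 m, τ = 63.7 × 0.48 = 30.58 N·m clockwise.
Total clockwise load moment = 438.3 N·m.
The cable tension T acts at 1.6 m; only its component perpendicular to the rod, T sinθ, produces torque. sinθ = h/√(h²+d²) = 2.9/√(2.9²+1.6²) = 0.8756.
For rotational equilibrium, T × 1.6 × 0.8756 = 438.3, so T = 438.3 / 1.401 = 313 N.

T ≈ 313 N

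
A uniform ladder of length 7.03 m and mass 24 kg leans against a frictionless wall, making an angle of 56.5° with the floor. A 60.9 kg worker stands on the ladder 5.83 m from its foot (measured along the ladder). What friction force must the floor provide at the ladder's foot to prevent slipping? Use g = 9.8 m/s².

f ≈ 405 N

About the foot of the ladder:
Ladder weight 24×9.8 = 235.2 N acts at 3.515 m along the ladder; its horizontal arm is 3.515·cos56.5° = 1.94 m → τ = 456.3 N·m clockwise.
Worker: 60.9×9.8 = 596.8 N at 5.83 m → arm 3.218 m → τ = 1921 N·m clockwise.
Wall normal N acts horizontally at the top; its moment arm is the height L sinθ = 7.03·sin56.5° = 5.862 m, counterclockwise.
Setting net torque to zero: N × 5.862 = 2377 → N = 405 N.
ΣFx = 0: friction at the foot balances the wall's push, so f = N_wall = 405 N.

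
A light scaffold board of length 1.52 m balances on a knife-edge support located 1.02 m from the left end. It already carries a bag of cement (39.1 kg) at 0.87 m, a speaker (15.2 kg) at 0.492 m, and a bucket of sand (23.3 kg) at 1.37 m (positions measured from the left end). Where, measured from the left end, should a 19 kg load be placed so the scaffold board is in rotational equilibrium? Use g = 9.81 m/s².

Sum moments about the knife-edge support (at 1.02 m from the left end) (the support reaction has zero arm there).
Bag of cement: 39.1 × 9.81 = 383.6 N down at 0.87 m → arm 0.15 m, τ = 383.6 × 0.15 = 57.54 N·m counterclockwise.
Speaker: 15.2 × 9.81 = 149.1 N down at 0.492 m → arm 0.528 m, τ = 149.1 × 0.528 = 78.72 N·m counterclockwise.
Bucket of sand: 23.3 × 9.81 = 228.6 N down at 1.37 m → arm 0.35 m, τ = 228.6 × 0.35 = 80.01 N·m clockwise.
Net moment of existing loads = 56.25 N·m counterclockwise.
The load weighs 19 × 9.81 = 186.4 N and must supply an equal clockwise moment, so its lever arm about the knife-edge support is 56.25 / 186.4 = 0.302 m.
That puts it at 1.02 + 0.302 = 1.32 m from the left end.

x ≈ 1.32 m from the left end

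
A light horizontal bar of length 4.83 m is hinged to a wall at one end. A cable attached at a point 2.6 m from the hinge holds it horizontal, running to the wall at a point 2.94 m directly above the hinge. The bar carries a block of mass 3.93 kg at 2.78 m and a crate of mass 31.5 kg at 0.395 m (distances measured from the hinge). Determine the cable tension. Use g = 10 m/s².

T ≈ 120 N

Sum moments about the hinge (the unknown hinge reaction has zero arm there).
Block: 3.93 × 10 = 39.3 N down at 2.78 m → arm 2.78 m, τ = 39.3 × 2.78 = 109.3 N·m clockwise.
Crate: 31.5 × 10 = 315 N down at 0.395 m → arm 0.395 m, τ = 315 × 0.395 = 124.4 N·m clockwise.
Total clockwise load moment = 233.7 N·m.
The cable tension T acts at 2.6 m; only its component perpendicular to the bar, T sinθ, produces torque. sinθ = h/√(h²+d²) = 2.94/√(2.94²+2.6²) = 0.7491.
Στ = 0 ⇒ T × 2.6 × 0.7491 = 233.7 ⇒ T = 233.7 / 1.948 = 120 N.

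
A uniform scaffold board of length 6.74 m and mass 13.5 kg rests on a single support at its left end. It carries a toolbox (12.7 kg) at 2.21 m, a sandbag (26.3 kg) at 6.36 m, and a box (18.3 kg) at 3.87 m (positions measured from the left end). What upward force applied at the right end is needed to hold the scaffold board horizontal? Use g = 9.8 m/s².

F ≈ 453 N

Choose the left end as the axis so the unknown pivot reaction has zero arm there.
Beam weight: 13.5 × 9.8 = 132.3 N down at 3.37 m → arm 3.37 m, τ = 132.3 × 3.37 = 445.9 N·m clockwise.
Toolbox: 12.7 × 9.8 = 124.5 N down at 2.21 m → arm 2.21 m, τ = 124.5 × 2.21 = 275.1 N·m clockwise.
Sandbag: 26.3 × 9.8 = 257.7 N down at 6.36 m → arm 6.36 m, τ = 257.7 × 6.36 = 1639 N·m clockwise.
Box: 18.3 × 9.8 = 179.3 N down at 3.87 m → arm 3.87 m, τ = 179.3 × 3.87 = 693.9 N·m clockwise.
Net moment of the loads = 3054 N·m clockwise.
The upward force F acts at the right end, arm 6.74 m, giving F × 6.74 counterclockwise.
Στ = 0 ⇒ F × 6.74 = 3054 ⇒ F = 3054 / 6.74 = 453 N.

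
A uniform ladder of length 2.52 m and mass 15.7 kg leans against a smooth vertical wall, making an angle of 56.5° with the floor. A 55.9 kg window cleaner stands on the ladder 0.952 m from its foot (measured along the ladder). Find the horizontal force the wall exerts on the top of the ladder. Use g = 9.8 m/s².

N_wall ≈ 188 N

Take moments about the foot of the ladder.
Ladder weight 15.7×9.8 = 153.9 N acts at 1.26 m along the ladder; its horizontal arm is 1.26·cos56.5° = 0.6954 m → τ = 107 N·m clockwise.
Window cleaner: 55.9×9.8 = 547.8 N at 0.952 m → arm 0.5254 m → τ = 287.8 N·m clockwise.
Wall normal N acts horizontally at the top; its moment arm is the height L sinθ = 2.52·sin56.5° = 2.101 m, counterclockwise.
Setting net torque to zero: N × 2.101 = 394.8 → N = 188 N.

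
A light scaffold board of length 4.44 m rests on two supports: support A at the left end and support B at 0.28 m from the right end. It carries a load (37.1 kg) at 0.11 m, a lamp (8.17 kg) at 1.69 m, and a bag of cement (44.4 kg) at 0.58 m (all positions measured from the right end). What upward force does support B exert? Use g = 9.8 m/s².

Sum moments about support A (its reaction then has zero moment arm).
Load: 37.1 × 9.8 = 363.6 N down at 0.11 m → arm 4.33 m, τ = 363.6 × 4.33 = 1574 N·m clockwise.
Lamp: 8.17 × 9.8 = 80.07 N down at 1.69 m → arm 2.75 m, τ = 80.07 × 2.75 = 220.2 N·m clockwise.
Bag of cement: 44.4 × 9.8 = 435.1 N down at 0.58 m → arm 3.86 m, τ = 435.1 × 3.86 = 1679 N·m clockwise.
Net load moment about support A = 3473 N·m clockwise.
Reaction R at support B is upward at 0.28 m, arm 4.16 m → moment R × 4.16 counterclockwise.
Στ = 0 ⇒ R × 4.16 = 3473 ⇒ R = 835 N.

R_B ≈ 835 N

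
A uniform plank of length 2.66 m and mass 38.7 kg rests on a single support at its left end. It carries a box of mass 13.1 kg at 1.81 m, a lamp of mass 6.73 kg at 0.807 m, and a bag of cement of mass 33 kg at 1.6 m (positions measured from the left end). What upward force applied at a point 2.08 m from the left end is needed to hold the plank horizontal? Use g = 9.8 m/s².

F ≈ 629 N

Sum moments about the left end (the unknown pivot reaction has zero arm there).
Beam weight: 38.7 × 9.8 = 379.3 N down at 1.33 m → arm 1.33 m, τ = 379.3 × 1.33 = 504.5 N·m clockwise.
Box: 13.1 × 9.8 = 128.4 N down at 1.81 m → arm 1.81 m, τ = 128.4 × 1.81 = 232.4 N·m clockwise.
Lamp: 6.73 × 9.8 = 65.95 N down at 0.807 m → arm 0.807 m, τ = 65.95 × 0.807 = 53.22 N·m clockwise.
Bag of cement: 33 × 9.8 = 323.4 N down at 1.6 m → arm 1.6 m, τ = 323.4 × 1.6 = 517.4 N·m clockwise.
Net moment of the loads = 1308 N·m clockwise.
The upward force F acts at a point 2.08 m from the left end, arm 2.08 m, giving F × 2.08 counterclockwise.
Setting net torque to zero: F × 2.08 = 1308 → F = 1308 / 2.08 = 629 N.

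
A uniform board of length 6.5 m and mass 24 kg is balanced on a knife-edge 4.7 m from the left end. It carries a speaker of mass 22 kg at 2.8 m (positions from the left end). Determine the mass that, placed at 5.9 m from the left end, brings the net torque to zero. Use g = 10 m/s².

m ≈ 63.8 kg

Taking torques about the knife-edge (at 4.7 m from the left end):
Beam weight: 24 × 10 = 240 N down at 3.25 m → arm 1.45 m, τ = 240 × 1.45 = 348 N·m counterclockwise.
Speaker: 22 × 10 = 220 N down at 2.8 m → arm 1.9 m, τ = 220 × 1.9 = 418 N·m counterclockwise.
Net moment of known loads = 766 N·m counterclockwise.
An unknown mass m at 5.9 m has arm 1.2 m; its moment is m·g·1.2 clockwise.
Balancing moments: m × 10 × 1.2 = 766, giving m = 766 / (10 × 1.2) = 63.8 kg.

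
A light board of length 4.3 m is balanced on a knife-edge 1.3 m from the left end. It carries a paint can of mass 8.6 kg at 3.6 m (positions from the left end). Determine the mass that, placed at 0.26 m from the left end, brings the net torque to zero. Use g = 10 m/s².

Taking torques about the knife-edge (at 1.3 m from the left end):
Paint can: 8.6 × 10 = 86 N down at 3.6 m → arm 2.3 m, τ = 86 × 2.3 = 197.8 N·m clockwise.
Net moment of known loads = 197.8 N·m clockwise.
An unknown mass m at 0.26 m has arm 1.04 m; its moment is m·g·1.04 counterclockwise.
For rotational equilibrium, m × 10 × 1.04 = 197.8, so m = 197.8 / (10 × 1.04) = 19 kg.

m ≈ 19 kg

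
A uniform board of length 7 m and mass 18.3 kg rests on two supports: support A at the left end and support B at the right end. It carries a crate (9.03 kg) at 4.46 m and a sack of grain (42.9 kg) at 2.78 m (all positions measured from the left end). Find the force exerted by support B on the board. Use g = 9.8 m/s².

Take moments about support A.
Beam weight: 18.3 × 9.8 = 179.3 N down at 3.5 m → arm 3.5 m, τ = 179.3 × 3.5 = 627.6 N·m clockwise.
Crate: 9.03 × 9.8 = 88.49 N down at 4.46 m → arm 4.46 m, τ = 88.49 × 4.46 = 394.7 N·m clockwise.
Sack of grain: 42.9 × 9.8 = 420.4 N down at 2.78 m → arm 2.78 m, τ = 420.4 × 2.78 = 1169 N·m clockwise.
Net load moment about support A = 2191 N·m clockwise.
Reaction R at support B is upward at 7 m, arm 7 m → moment R × 7 counterclockwise.
Setting net torque to zero: R × 7 = 2191 → R = 313 N.

R_B ≈ 313 N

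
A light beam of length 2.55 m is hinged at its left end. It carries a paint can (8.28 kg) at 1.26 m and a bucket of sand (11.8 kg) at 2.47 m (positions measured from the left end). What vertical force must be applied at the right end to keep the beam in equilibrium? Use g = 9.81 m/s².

Sum moments about the left end (the unknown pivot reaction has zero arm there).
Paint can: 8.28 × 9.81 = 81.23 N down at 1.26 m → arm 1.26 m, τ = 81.23 × 1.26 = 102.3 N·m clockwise.
Bucket of sand: 11.8 × 9.81 = 115.8 N down at 2.47 m → arm 2.47 m, τ = 115.8 × 2.47 = 286 N·m clockwise.
Net moment of the loads = 388.3 N·m clockwise.
The upward force F acts at the right end, arm 2.55 m, giving F × 2.55 counterclockwise.
Στ = 0 ⇒ F × 2.55 = 388.3 ⇒ F = 388.3 / 2.55 = 152 N.

F ≈ 152 N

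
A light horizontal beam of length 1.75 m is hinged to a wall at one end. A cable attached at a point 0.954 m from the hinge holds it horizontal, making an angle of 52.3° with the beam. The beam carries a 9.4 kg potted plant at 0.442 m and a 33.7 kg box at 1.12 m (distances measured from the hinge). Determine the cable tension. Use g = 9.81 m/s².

About the hinge:
Potted plant: 9.4 × 9.81 = 92.21 N down at 0.442 m → arm 0.442 m, τ = 92.21 × 0.442 = 40.76 N·m clockwise.
Box: 33.7 × 9.81 = 330.6 N down at 1.12 m → arm 1.12 m, τ = 330.6 × 1.12 = 370.3 N·m clockwise.
Total clockwise load moment = 411.1 N·m.
The cable tension T acts at 0.954 m; only its component perpendicular to the beam, T sinθ, produces torque. sin 52.3° = 0.7912.
Balancing moments: T × 0.954 × 0.7912 = 411.1, giving T = 411.1 / 0.7548 = 545 N.

T ≈ 545 N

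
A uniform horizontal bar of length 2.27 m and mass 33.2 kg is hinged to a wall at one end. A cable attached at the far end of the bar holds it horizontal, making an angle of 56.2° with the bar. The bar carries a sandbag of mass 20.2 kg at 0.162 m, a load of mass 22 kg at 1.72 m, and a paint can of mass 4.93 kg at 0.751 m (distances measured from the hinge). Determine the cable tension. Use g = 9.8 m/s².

T ≈ 429 N

Taking torques about the hinge:
Beam weight: 33.2 × 9.8 = 325.4 N down at 1.135 m → arm 1.135 m, τ = 325.4 × 1.135 = 369.3 N·m clockwise.
Sandbag: 20.2 × 9.8 = 198 N down at 0.162 m → arm 0.162 m, τ = 198 × 0.162 = 32.08 N·m clockwise.
Load: 22 × 9.8 = 215.6 N down at 1.72 m → arm 1.72 m, τ = 215.6 × 1.72 = 370.8 N·m clockwise.
Paint can: 4.93 × 9.8 = 48.31 N down at 0.751 m → arm 0.751 m, τ = 48.31 × 0.751 = 36.28 N·m clockwise.
Total clockwise load moment = 808.5 N·m.
The cable tension T acts at 2.27 m; only its component perpendicular to the bar, T sinθ, produces torque. sin 56.2° = 0.831.
Στ = 0 ⇒ T × 2.27 × 0.831 = 808.5 ⇒ T = 808.5 / 1.886 = 429 N.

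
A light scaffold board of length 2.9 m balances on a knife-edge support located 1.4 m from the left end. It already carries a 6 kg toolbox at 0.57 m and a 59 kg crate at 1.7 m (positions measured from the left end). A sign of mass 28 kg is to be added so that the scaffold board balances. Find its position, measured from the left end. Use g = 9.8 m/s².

x ≈ 0.946 m from the left end

About the knife-edge support (at 1.4 m from the left end):
Toolbox: 6 × 9.8 = 58.8 N down at 0.57 m → arm 0.83 m, τ = 58.8 × 0.83 = 48.8 N·m counterclockwise.
Crate: 59 × 9.8 = 578.2 N down at 1.7 m → arm 0.3 m, τ = 578.2 × 0.3 = 173.5 N·m clockwise.
Net moment of existing loads = 124.7 N·m clockwise.
The sign weighs 28 × 9.8 = 274.4 N and must supply an equal counterclockwise moment, so its lever arm about the knife-edge support is 124.7 / 274.4 = 0.454 m.
That puts it at 1.4 − 0.454 = 0.946 m from the left end.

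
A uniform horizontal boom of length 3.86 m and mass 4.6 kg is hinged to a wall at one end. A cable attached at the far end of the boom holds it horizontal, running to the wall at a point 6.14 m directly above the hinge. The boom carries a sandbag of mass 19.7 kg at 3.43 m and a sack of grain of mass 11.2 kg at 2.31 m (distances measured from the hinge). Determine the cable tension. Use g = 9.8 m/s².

About the hinge:
Beam weight: 4.6 × 9.8 = 45.08 N down at 1.93 m → arm 1.93 m, τ = 45.08 × 1.93 = 87 N·m clockwise.
Sandbag: 19.7 × 9.8 = 193.1 N down at 3.43 m → arm 3.43 m, τ = 193.1 × 3.43 = 662.3 N·m clockwise.
Sack of grain: 11.2 × 9.8 = 109.8 N down at 2.31 m → arm 2.31 m, τ = 109.8 × 2.31 = 253.6 N·m clockwise.
Total clockwise load moment = 1003 N·m.
The cable tension T acts at 3.86 m; only its component perpendicular to the boom, T sinθ, produces torque. sinθ = h/√(h²+d²) = 6.14/√(6.14²+3.86²) = 0.8466.
For rotational equilibrium, T × 3.86 × 0.8466 = 1003, so T = 1003 / 3.268 = 307 N.

T ≈ 307 N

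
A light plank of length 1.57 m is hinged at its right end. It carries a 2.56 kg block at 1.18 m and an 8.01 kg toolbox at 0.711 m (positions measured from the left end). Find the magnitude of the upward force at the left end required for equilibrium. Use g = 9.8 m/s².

F ≈ 49.2 N

About the right end:
Block: 2.56 × 9.8 = 25.09 N down at 1.18 m → arm 0.39 m, τ = 25.09 × 0.39 = 9.785 N·m counterclockwise.
Toolbox: 8.01 × 9.8 = 78.5 N down at 0.711 m → arm 0.859 m, τ = 78.5 × 0.859 = 67.43 N·m counterclockwise.
Net moment of the loads = 77.22 N·m counterclockwise.
The upward force F acts at the left end, arm 1.57 m, giving F × 1.57 clockwise.
Balancing moments: F × 1.57 = 77.22, giving F = 77.22 / 1.57 = 49.2 N.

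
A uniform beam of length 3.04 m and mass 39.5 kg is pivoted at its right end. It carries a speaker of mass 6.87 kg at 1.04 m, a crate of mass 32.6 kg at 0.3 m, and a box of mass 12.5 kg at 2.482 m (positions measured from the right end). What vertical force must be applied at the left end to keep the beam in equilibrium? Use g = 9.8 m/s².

F ≈ 348 N

Take moments about the right end.
Beam weight: 39.5 × 9.8 = 387.1 N down at 1.52 m → arm 1.52 m, τ = 387.1 × 1.52 = 588.4 N·m counterclockwise.
Speaker: 6.87 × 9.8 = 67.33 N down at 1.04 m → arm 1.04 m, τ = 67.33 × 1.04 = 70.02 N·m counterclockwise.
Crate: 32.6 × 9.8 = 319.5 N down at 0.3 m → arm 0.3 m, τ = 319.5 × 0.3 = 95.85 N·m counterclockwise.
Box: 12.5 × 9.8 = 122.5 N down at 2.482 m → arm 2.482 m, τ = 122.5 × 2.482 = 304 N·m counterclockwise.
Net moment of the loads = 1058 N·m counterclockwise.
The upward force F acts at the left end, arm 3.04 m, giving F × 3.04 clockwise.
Balancing moments: F × 3.04 = 1058, giving F = 1058 / 3.04 = 348 N.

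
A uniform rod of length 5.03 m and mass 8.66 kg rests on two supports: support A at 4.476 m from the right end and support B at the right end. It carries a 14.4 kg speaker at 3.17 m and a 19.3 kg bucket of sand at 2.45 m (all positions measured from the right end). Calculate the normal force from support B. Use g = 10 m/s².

R_B ≈ 167 N

Taking torques about support A:
Beam weight: 8.66 × 10 = 86.6 N down at 2.515 m → arm 1.961 m, τ = 86.6 × 1.961 = 169.8 N·m clockwise.
Speaker: 14.4 × 10 = 144 N down at 3.17 m → arm 1.306 m, τ = 144 × 1.306 = 188.1 N·m clockwise.
Bucket of sand: 19.3 × 10 = 193 N down at 2.45 m → arm 2.026 m, τ = 193 × 2.026 = 391 N·m clockwise.
Net load moment about support A = 748.9 N·m clockwise.
Reaction R at support B is upward at 0 m, arm 4.476 m → moment R × 4.476 counterclockwise.
Setting net torque to zero: R × 4.476 = 748.9 → R = 167 N.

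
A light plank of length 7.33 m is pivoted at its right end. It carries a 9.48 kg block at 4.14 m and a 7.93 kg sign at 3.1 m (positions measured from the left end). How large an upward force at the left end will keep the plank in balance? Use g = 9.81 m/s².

F ≈ 85.4 N

Sum moments about the right end (the unknown pivot reaction has zero arm there).
Block: 9.48 × 9.81 = 93 N down at 4.14 m → arm 3.19 m, τ = 93 × 3.19 = 296.7 N·m counterclockwise.
Sign: 7.93 × 9.81 = 77.79 N down at 3.1 m → arm 4.23 m, τ = 77.79 × 4.23 = 329.1 N·m counterclockwise.
Net moment of the loads = 625.8 N·m counterclockwise.
The upward force F acts at the left end, arm 7.33 m, giving F × 7.33 clockwise.
Setting net torque to zero: F × 7.33 = 625.8 → F = 625.8 / 7.33 = 85.4 N.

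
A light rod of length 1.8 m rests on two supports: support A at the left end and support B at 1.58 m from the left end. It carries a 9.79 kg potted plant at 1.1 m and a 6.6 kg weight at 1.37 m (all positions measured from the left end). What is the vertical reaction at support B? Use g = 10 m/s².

Take moments about support A.
Potted plant: 9.79 × 10 = 97.9 N down at 1.1 m → arm 1.1 m, τ = 97.9 × 1.1 = 107.7 N·m clockwise.
Weight: 6.6 × 10 = 66 N down at 1.37 m → arm 1.37 m, τ = 66 × 1.37 = 90.42 N·m clockwise.
Net load moment about support A = 198.1 N·m clockwise.
Reaction R at support B is upward at 1.58 m, arm 1.58 m → moment R × 1.58 counterclockwise.
Στ = 0 ⇒ R × 1.58 = 198.1 ⇒ R = 125 N.

R_B ≈ 125 N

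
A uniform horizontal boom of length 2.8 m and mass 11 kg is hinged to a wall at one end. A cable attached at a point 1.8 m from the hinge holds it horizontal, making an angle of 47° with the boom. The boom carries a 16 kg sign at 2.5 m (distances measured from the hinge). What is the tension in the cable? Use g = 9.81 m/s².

About the hinge:
Beam weight: 11 × 9.81 = 107.9 N down at 1.4 m → arm 1.4 m, τ = 107.9 × 1.4 = 151.1 N·m clockwise.
Sign: 16 × 9.81 = 157 N down at 2.5 m → arm 2.5 m, τ = 157 × 2.5 = 392.5 N·m clockwise.
Total clockwise load moment = 543.6 N·m.
The cable tension T acts at 1.8 m; only its component perpendicular to the boom, T sinθ, produces torque. sin 47° = 0.7314.
Balancing moments: T × 1.8 × 0.7314 = 543.6, giving T = 543.6 / 1.317 = 413 N.

T ≈ 413 N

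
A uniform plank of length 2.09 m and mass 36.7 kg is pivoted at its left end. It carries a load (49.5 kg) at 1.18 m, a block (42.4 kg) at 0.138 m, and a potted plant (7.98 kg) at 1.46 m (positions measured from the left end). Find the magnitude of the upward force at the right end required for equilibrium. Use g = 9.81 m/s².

F ≈ 536 N

Taking torques about the left end:
Beam weight: 36.7 × 9.81 = 360 N down at 1.045 m → arm 1.045 m, τ = 360 × 1.045 = 376.2 N·m clockwise.
Load: 49.5 × 9.81 = 485.6 N down at 1.18 m → arm 1.18 m, τ = 485.6 × 1.18 = 573 N·m clockwise.
Block: 42.4 × 9.81 = 415.9 N down at 0.138 m → arm 0.138 m, τ = 415.9 × 0.138 = 57.39 N·m clockwise.
Potted plant: 7.98 × 9.81 = 78.28 N down at 1.46 m → arm 1.46 m, τ = 78.28 × 1.46 = 114.3 N·m clockwise.
Net moment of the loads = 1121 N·m clockwise.
The upward force F acts at the right end, arm 2.09 m, giving F × 2.09 counterclockwise.
Στ = 0 ⇒ F × 2.09 = 1121 ⇒ F = 1121 / 2.09 = 536 N.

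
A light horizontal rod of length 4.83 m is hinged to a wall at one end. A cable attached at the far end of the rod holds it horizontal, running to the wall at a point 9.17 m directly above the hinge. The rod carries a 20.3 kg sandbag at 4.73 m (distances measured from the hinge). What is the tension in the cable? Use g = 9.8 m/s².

About the hinge:
Sandbag: 20.3 × 9.8 = 198.9 N down at 4.73 m → arm 4.73 m, τ = 198.9 × 4.73 = 940.8 N·m clockwise.
Total clockwise load moment = 940.8 N·m.
The cable tension T acts at 4.83 m; only its component perpendicular to the rod, T sinθ, produces torque. sinθ = h/√(h²+d²) = 9.17/√(9.17²+4.83²) = 0.8848.
Στ = 0 ⇒ T × 4.83 × 0.8848 = 940.8 ⇒ T = 940.8 / 4.274 = 220 N.

T ≈ 220 N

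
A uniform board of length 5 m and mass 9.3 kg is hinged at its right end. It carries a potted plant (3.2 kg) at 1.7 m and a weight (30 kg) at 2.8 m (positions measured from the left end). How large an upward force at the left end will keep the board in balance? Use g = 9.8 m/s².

Choose the right end as the axis so the unknown pivot reaction has zero arm there.
Beam weight: 9.3 × 9.8 = 91.14 N down at 2.5 m → arm 2.5 m, τ = 91.14 × 2.5 = 227.8 N·m counterclockwise.
Potted plant: 3.2 × 9.8 = 31.36 N down at 1.7 m → arm 3.3 m, τ = 31.36 × 3.3 = 103.5 N·m counterclockwise.
Weight: 30 × 9.8 = 294 N down at 2.8 m → arm 2.2 m, τ = 294 × 2.2 = 646.8 N·m counterclockwise.
Net moment of the loads = 978.1 N·m counterclockwise.
The upward force F acts at the left end, arm 5 m, giving F × 5 clockwise.
Setting net torque to zero: F × 5 = 978.1 → F = 978.1 / 5 = 196 N.

F ≈ 196 N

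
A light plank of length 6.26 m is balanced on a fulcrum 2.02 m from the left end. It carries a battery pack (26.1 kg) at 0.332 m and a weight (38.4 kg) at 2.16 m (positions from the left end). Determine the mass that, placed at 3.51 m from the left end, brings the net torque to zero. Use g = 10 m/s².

m ≈ 26 kg

Taking torques about the fulcrum (at 2.02 m from the left end):
Battery pack: 26.1 × 10 = 261 N down at 0.332 m → arm 1.688 m, τ = 261 × 1.688 = 440.6 N·m counterclockwise.
Weight: 38.4 × 10 = 384 N down at 2.16 m → arm 0.14 m, τ = 384 × 0.14 = 53.76 N·m clockwise.
Net moment of known loads = 386.8 N·m counterclockwise.
An unknown mass m at 3.51 m has arm 1.49 m; its moment is m·g·1.49 clockwise.
Setting net torque to zero: m × 10 × 1.49 = 386.8 → m = 386.8 / (10 × 1.49) = 26 kg.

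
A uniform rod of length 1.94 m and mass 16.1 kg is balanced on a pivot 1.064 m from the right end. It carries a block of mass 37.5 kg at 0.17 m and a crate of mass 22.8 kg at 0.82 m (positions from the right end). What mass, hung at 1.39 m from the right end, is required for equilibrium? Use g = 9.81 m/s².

m ≈ 125 kg

About the pivot (at 1.064 m from the right end):
Beam weight: 16.1 × 9.81 = 157.9 N down at 0.97 m → arm 0.094 m, τ = 157.9 × 0.094 = 14.84 N·m clockwise.
Block: 37.5 × 9.81 = 367.9 N down at 0.17 m → arm 0.894 m, τ = 367.9 × 0.894 = 328.9 N·m clockwise.
Crate: 22.8 × 9.81 = 223.7 N down at 0.82 m → arm 0.244 m, τ = 223.7 × 0.244 = 54.58 N·m clockwise.
Net moment of known loads = 398.3 N·m clockwise.
An unknown mass m at 1.39 m has arm 0.326 m; its moment is m·g·0.326 counterclockwise.
Στ = 0 ⇒ m × 9.81 × 0.326 = 398.3 ⇒ m = 398.3 / (9.81 × 0.326) = 125 kg.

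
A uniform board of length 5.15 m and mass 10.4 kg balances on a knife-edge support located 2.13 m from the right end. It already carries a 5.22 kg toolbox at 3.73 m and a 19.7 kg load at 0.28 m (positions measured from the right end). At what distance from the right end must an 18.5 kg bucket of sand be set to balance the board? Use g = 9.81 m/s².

Take moments about the knife-edge support (at 2.13 m from the right end).
Beam weight: 10.4 × 9.81 = 102 N down at 2.575 m → arm 0.445 m, τ = 102 × 0.445 = 45.39 N·m counterclockwise.
Toolbox: 5.22 × 9.81 = 51.21 N down at 3.73 m → arm 1.6 m, τ = 51.21 × 1.6 = 81.94 N·m counterclockwise.
Load: 19.7 × 9.81 = 193.3 N down at 0.28 m → arm 1.85 m, τ = 193.3 × 1.85 = 357.6 N·m clockwise.
Net moment of existing loads = 230.3 N·m clockwise.
The bucket of sand weighs 18.5 × 9.81 = 181.5 N and must supply an equal counterclockwise moment, so its lever arm about the knife-edge support is 230.3 / 181.5 = 1.27 m.
That puts it at 2.13 + 1.27 = 3.4 m from the right end.

x ≈ 3.4 m from the right end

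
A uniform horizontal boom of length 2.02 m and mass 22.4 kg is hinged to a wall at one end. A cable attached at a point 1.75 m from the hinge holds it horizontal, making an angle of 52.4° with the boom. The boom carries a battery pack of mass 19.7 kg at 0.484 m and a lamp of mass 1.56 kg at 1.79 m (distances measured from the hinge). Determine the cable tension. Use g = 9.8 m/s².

T ≈ 247 N

Choose the hinge as the axis so the unknown hinge reaction has zero arm there.
Beam weight: 22.4 × 9.8 = 219.5 N down at 1.01 m → arm 1.01 m, τ = 219.5 × 1.01 = 221.7 N·m clockwise.
Battery pack: 19.7 × 9.8 = 193.1 N down at 0.484 m → arm 0.484 m, τ = 193.1 × 0.484 = 93.46 N·m clockwise.
Lamp: 1.56 × 9.8 = 15.29 N down at 1.79 m → arm 1.79 m, τ = 15.29 × 1.79 = 27.37 N·m clockwise.
Total clockwise load moment = 342.5 N·m.
The cable tension T acts at 1.75 m; only its component perpendicular to the boom, T sinθ, produces torque. sin 52.4° = 0.7923.
Στ = 0 ⇒ T × 1.75 × 0.7923 = 342.5 ⇒ T = 342.5 / 1.387 = 247 N.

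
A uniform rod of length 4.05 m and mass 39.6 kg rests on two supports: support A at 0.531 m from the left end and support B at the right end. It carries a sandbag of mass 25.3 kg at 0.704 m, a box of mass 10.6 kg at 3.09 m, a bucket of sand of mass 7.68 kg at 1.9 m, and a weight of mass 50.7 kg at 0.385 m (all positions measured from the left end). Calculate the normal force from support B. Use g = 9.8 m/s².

R_B ≈ 261 N

About support A:
Beam weight: 39.6 × 9.8 = 388.1 N down at 2.025 m → arm 1.494 m, τ = 388.1 × 1.494 = 579.8 N·m clockwise.
Sandbag: 25.3 × 9.8 = 247.9 N down at 0.704 m → arm 0.173 m, τ = 247.9 × 0.173 = 42.89 N·m clockwise.
Box: 10.6 × 9.8 = 103.9 N down at 3.09 m → arm 2.559 m, τ = 103.9 × 2.559 = 265.9 N·m clockwise.
Bucket of sand: 7.68 × 9.8 = 75.26 N down at 1.9 m → arm 1.369 m, τ = 75.26 × 1.369 = 103 N·m clockwise.
Weight: 50.7 × 9.8 = 496.9 N down at 0.385 m → arm 0.146 m, τ = 496.9 × 0.146 = 72.55 N·m counterclockwise.
Net load moment about support A = 919 N·m clockwise.
Reaction R at support B is upward at 4.05 m, arm 3.519 m → moment R × 3.519 counterclockwise.
For rotational equilibrium, R × 3.519 = 919, so R = 261 N.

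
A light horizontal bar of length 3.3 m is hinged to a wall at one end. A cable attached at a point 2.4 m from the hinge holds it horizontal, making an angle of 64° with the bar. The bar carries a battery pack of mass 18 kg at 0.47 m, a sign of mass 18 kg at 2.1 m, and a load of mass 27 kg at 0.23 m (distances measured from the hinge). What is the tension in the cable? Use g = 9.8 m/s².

Sum moments about the hinge (the unknown hinge reaction has zero arm there).
Battery pack: 18 × 9.8 = 176.4 N down at 0.47 m → arm 0.47 m, τ = 176.4 × 0.47 = 82.91 N·m clockwise.
Sign: 18 × 9.8 = 176.4 N down at 2.1 m → arm 2.1 m, τ = 176.4 × 2.1 = 370.4 N·m clockwise.
Load: 27 × 9.8 = 264.6 N down at 0.23 m → arm 0.23 m, τ = 264.6 × 0.23 = 60.86 N·m clockwise.
Total clockwise load moment = 514.2 N·m.
The cable tension T acts at 2.4 m; only its component perpendicular to the bar, T sinθ, produces torque. sin 64° = 0.8988.
For rotational equilibrium, T × 2.4 × 0.8988 = 514.2, so T = 514.2 / 2.157 = 238 N.

T ≈ 238 N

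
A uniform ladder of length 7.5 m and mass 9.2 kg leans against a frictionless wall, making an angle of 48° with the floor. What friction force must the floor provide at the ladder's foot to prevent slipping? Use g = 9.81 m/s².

f ≈ 40.6 N

About the foot of the ladder:
Ladder weight 9.2×9.81 = 90.25 N acts at 3.75 m along the ladder; its horizontal arm is 3.75·cos48° = 2.509 m → τ = 226.4 N·m clockwise.
Wall normal N acts horizontally at the top; its moment arm is the height L sinθ = 7.5·sin48° = 5.574 m, counterclockwise.
For rotational equilibrium, N × 5.574 = 226.4, so N = 40.6 N.
ΣFx = 0: friction at the foot balances the wall's push, so f = N_wall = 40.6 N.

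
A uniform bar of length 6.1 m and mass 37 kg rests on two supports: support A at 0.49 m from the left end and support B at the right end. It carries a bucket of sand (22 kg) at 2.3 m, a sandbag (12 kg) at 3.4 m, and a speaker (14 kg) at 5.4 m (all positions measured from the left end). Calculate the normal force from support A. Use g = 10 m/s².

R_A ≈ 425 N

Taking torques about support B:
Beam weight: 37 × 10 = 370 N down at 3.05 m → arm 3.05 m, τ = 370 × 3.05 = 1128 N·m counterclockwise.
Bucket of sand: 22 × 10 = 220 N down at 2.3 m → arm 3.8 m, τ = 220 × 3.8 = 836 N·m counterclockwise.
Sandbag: 12 × 10 = 120 N down at 3.4 m → arm 2.7 m, τ = 120 × 2.7 = 324 N·m counterclockwise.
Speaker: 14 × 10 = 140 N down at 5.4 m → arm 0.7 m, τ = 140 × 0.7 = 98 N·m counterclockwise.
Net load moment about support B = 2386 N·m counterclockwise.
Reaction R at support A is upward at 0.49 m, arm 5.61 m → moment R × 5.61 clockwise.
Στ = 0 ⇒ R × 5.61 = 2386 ⇒ R = 425 N.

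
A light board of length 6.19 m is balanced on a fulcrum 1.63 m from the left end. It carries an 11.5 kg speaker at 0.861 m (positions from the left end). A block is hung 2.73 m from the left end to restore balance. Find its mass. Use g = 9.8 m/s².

Taking torques about the fulcrum (at 1.63 m from the left end):
Speaker: 11.5 × 9.8 = 112.7 N down at 0.861 m → arm 0.769 m, τ = 112.7 × 0.769 = 86.67 N·m counterclockwise.
Net moment of known loads = 86.67 N·m counterclockwise.
An unknown mass m at 2.73 m has arm 1.1 m; its moment is m·g·1.1 clockwise.
For rotational equilibrium, m × 9.8 × 1.1 = 86.67, so m = 86.67 / (9.8 × 1.1) = 8.04 kg.

m ≈ 8.04 kg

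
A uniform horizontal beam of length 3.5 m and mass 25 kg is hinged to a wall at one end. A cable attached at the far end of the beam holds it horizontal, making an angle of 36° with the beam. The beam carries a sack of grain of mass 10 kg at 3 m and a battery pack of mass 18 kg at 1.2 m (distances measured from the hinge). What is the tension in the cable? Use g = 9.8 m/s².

T ≈ 454 N

About the hinge:
Beam weight: 25 × 9.8 = 245 N down at 1.75 m → arm 1.75 m, τ = 245 × 1.75 = 428.8 N·m clockwise.
Sack of grain: 10 × 9.8 = 98 N down at 3 m → arm 3 m, τ = 98 × 3 = 294 N·m clockwise.
Battery pack: 18 × 9.8 = 176.4 N down at 1.2 m → arm 1.2 m, τ = 176.4 × 1.2 = 211.7 N·m clockwise.
Total clockwise load moment = 934.5 N·m.
The cable tension T acts at 3.5 m; only its component perpendicular to the beam, T sinθ, produces torque. sin 36° = 0.5878.
Setting net torque to zero: T × 3.5 × 0.5878 = 934.5 → T = 934.5 / 2.057 = 454 N.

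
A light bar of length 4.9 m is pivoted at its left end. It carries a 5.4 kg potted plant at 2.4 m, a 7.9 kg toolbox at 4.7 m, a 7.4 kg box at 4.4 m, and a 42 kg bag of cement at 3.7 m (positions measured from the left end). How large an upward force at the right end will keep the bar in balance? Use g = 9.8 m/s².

F ≈ 476 N

Take moments about the left end.
Potted plant: 5.4 × 9.8 = 52.92 N down at 2.4 m → arm 2.4 m, τ = 52.92 × 2.4 = 127 N·m clockwise.
Toolbox: 7.9 × 9.8 = 77.42 N down at 4.7 m → arm 4.7 m, τ = 77.42 × 4.7 = 363.9 N·m clockwise.
Box: 7.4 × 9.8 = 72.52 N down at 4.4 m → arm 4.4 m, τ = 72.52 × 4.4 = 319.1 N·m clockwise.
Bag of cement: 42 × 9.8 = 411.6 N down at 3.7 m → arm 3.7 m, τ = 411.6 × 3.7 = 1523 N·m clockwise.
Net moment of the loads = 2333 N·m clockwise.
The upward force F acts at the right end, arm 4.9 m, giving F × 4.9 counterclockwise.
Στ = 0 ⇒ F × 4.9 = 2333 ⇒ F = 2333 / 4.9 = 476 N.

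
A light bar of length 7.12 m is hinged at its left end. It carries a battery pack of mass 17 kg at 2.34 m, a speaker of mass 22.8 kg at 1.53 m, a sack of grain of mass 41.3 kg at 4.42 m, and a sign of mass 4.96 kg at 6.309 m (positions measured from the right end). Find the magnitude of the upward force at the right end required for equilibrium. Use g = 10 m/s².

F ≈ 455 N

Take moments about the left end.
Battery pack: 17 × 10 = 170 N down at 2.34 m → arm 4.78 m, τ = 170 × 4.78 = 812.6 N·m clockwise.
Speaker: 22.8 × 10 = 228 N down at 1.53 m → arm 5.59 m, τ = 228 × 5.59 = 1275 N·m clockwise.
Sack of grain: 41.3 × 10 = 413 N down at 4.42 m → arm 2.7 m, τ = 413 × 2.7 = 1115 N·m clockwise.
Sign: 4.96 × 10 = 49.6 N down at 6.309 m → arm 0.811 m, τ = 49.6 × 0.811 = 40.23 N·m clockwise.
Net moment of the loads = 3243 N·m clockwise.
The upward force F acts at the right end, arm 7.12 m, giving F × 7.12 counterclockwise.
Balancing moments: F × 7.12 = 3243, giving F = 3243 / 7.12 = 455 N.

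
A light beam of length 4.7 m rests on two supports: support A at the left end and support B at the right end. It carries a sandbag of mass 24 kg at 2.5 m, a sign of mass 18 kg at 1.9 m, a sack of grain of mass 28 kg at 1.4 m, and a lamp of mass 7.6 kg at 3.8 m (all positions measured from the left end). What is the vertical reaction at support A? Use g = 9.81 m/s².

Take moments about support B.
Sandbag: 24 × 9.81 = 235.4 N down at 2.5 m → arm 2.2 m, τ = 235.4 × 2.2 = 517.9 N·m counterclockwise.
Sign: 18 × 9.81 = 176.6 N down at 1.9 m → arm 2.8 m, τ = 176.6 × 2.8 = 494.5 N·m counterclockwise.
Sack of grain: 28 × 9.81 = 274.7 N down at 1.4 m → arm 3.3 m, τ = 274.7 × 3.3 = 906.5 N·m counterclockwise.
Lamp: 7.6 × 9.81 = 74.56 N down at 3.8 m → arm 0.9 m, τ = 74.56 × 0.9 = 67.1 N·m counterclockwise.
Net load moment about support B = 1986 N·m counterclockwise.
Reaction R at support A is upward at 0 m, arm 4.7 m → moment R × 4.7 clockwise.
Setting net torque to zero: R × 4.7 = 1986 → R = 423 N.

R_A ≈ 423 N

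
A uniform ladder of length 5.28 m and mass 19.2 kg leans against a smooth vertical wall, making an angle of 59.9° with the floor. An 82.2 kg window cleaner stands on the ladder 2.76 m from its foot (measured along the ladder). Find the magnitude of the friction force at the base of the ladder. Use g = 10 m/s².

About the foot of the ladder:
Ladder weight 19.2×10 = 192 N acts at 2.64 m along the ladder; its horizontal arm is 2.64·cos59.9° = 1.324 m → τ = 254.2 N·m clockwise.
Window cleaner: 82.2×10 = 822 N at 2.76 m → arm 1.384 m → τ = 1138 N·m clockwise.
Wall normal N acts horizontally at the top; its moment arm is the height L sinθ = 5.28·sin59.9° = 4.568 m, counterclockwise.
For rotational equilibrium, N × 4.568 = 1392, so N = 305 N.
ΣFx = 0: friction at the foot balances the wall's push, so f = N_wall = 305 N.

f ≈ 305 N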